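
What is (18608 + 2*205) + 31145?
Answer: 50163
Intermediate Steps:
(18608 + 2*205) + 31145 = (18608 + 410) + 31145 = 19018 + 31145 = 50163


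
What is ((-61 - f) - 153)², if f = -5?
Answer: 43681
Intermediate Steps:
((-61 - f) - 153)² = ((-61 - 1*(-5)) - 153)² = ((-61 + 5) - 153)² = (-56 - 153)² = (-209)² = 43681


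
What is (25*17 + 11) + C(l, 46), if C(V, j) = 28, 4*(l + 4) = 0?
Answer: 464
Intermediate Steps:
l = -4 (l = -4 + (¼)*0 = -4 + 0 = -4)
(25*17 + 11) + C(l, 46) = (25*17 + 11) + 28 = (425 + 11) + 28 = 436 + 28 = 464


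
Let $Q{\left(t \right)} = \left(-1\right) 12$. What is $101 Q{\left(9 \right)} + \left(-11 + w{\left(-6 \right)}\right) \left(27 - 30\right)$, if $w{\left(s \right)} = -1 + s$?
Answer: $-1158$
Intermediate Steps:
$Q{\left(t \right)} = -12$
$101 Q{\left(9 \right)} + \left(-11 + w{\left(-6 \right)}\right) \left(27 - 30\right) = 101 \left(-12\right) + \left(-11 - 7\right) \left(27 - 30\right) = -1212 + \left(-11 - 7\right) \left(-3\right) = -1212 - -54 = -1212 + 54 = -1158$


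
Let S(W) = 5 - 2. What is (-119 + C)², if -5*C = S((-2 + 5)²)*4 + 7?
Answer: 376996/25 ≈ 15080.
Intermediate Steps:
S(W) = 3
C = -19/5 (C = -(3*4 + 7)/5 = -(12 + 7)/5 = -⅕*19 = -19/5 ≈ -3.8000)
(-119 + C)² = (-119 - 19/5)² = (-614/5)² = 376996/25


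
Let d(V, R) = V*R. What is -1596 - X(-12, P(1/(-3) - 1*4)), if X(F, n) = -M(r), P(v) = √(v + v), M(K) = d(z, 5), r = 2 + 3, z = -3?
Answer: -1611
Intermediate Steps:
r = 5
d(V, R) = R*V
M(K) = -15 (M(K) = 5*(-3) = -15)
P(v) = √2*√v (P(v) = √(2*v) = √2*√v)
X(F, n) = 15 (X(F, n) = -1*(-15) = 15)
-1596 - X(-12, P(1/(-3) - 1*4)) = -1596 - 1*15 = -1596 - 15 = -1611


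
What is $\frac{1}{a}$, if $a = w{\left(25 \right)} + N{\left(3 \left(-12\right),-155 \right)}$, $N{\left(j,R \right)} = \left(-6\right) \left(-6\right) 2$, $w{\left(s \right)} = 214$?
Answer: $\frac{1}{286} \approx 0.0034965$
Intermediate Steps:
$N{\left(j,R \right)} = 72$ ($N{\left(j,R \right)} = 36 \cdot 2 = 72$)
$a = 286$ ($a = 214 + 72 = 286$)
$\frac{1}{a} = \frac{1}{286}$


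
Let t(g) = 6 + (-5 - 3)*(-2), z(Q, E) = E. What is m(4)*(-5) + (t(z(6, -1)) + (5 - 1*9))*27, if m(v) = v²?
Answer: 406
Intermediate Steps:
t(g) = 22 (t(g) = 6 - 8*(-2) = 6 + 16 = 22)
m(4)*(-5) + (t(z(6, -1)) + (5 - 1*9))*27 = 4²*(-5) + (22 + (5 - 1*9))*27 = 16*(-5) + (22 + (5 - 9))*27 = -80 + (22 - 4)*27 = -80 + 18*27 = -80 + 486 = 406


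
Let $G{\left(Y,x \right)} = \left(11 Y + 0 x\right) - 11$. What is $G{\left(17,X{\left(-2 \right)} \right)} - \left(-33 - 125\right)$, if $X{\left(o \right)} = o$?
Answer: $334$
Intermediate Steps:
$G{\left(Y,x \right)} = -11 + 11 Y$ ($G{\left(Y,x \right)} = \left(11 Y + 0\right) - 11 = 11 Y - 11 = -11 + 11 Y$)
$G{\left(17,X{\left(-2 \right)} \right)} - \left(-33 - 125\right) = \left(-11 + 11 \cdot 17\right) - \left(-33 - 125\right) = \left(-11 + 187\right) - -158 = 176 + 158 = 334$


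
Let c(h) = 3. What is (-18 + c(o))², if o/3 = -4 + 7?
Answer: 225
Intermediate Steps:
o = 9 (o = 3*(-4 + 7) = 3*3 = 9)
(-18 + c(o))² = (-18 + 3)² = (-15)² = 225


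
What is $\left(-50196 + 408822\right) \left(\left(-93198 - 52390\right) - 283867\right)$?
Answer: $-154013728830$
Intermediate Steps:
$\left(-50196 + 408822\right) \left(\left(-93198 - 52390\right) - 283867\right) = 358626 \left(\left(-93198 - 52390\right) - 283867\right) = 358626 \left(-145588 - 283867\right) = 358626 \left(-429455\right) = -154013728830$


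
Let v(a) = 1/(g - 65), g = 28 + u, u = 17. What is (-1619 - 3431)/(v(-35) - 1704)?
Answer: 101000/34081 ≈ 2.9635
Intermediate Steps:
g = 45 (g = 28 + 17 = 45)
v(a) = -1/20 (v(a) = 1/(45 - 65) = 1/(-20) = -1/20)
(-1619 - 3431)/(v(-35) - 1704) = (-1619 - 3431)/(-1/20 - 1704) = -5050/(-34081/20) = -5050*(-20/34081) = 101000/34081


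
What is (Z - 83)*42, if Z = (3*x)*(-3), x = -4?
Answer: -1974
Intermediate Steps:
Z = 36 (Z = (3*(-4))*(-3) = -12*(-3) = 36)
(Z - 83)*42 = (36 - 83)*42 = -47*42 = -1974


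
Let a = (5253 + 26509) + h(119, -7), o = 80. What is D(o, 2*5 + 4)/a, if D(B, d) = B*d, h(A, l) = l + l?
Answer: 280/7937 ≈ 0.035278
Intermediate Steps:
h(A, l) = 2*l
a = 31748 (a = (5253 + 26509) + 2*(-7) = 31762 - 14 = 31748)
D(o, 2*5 + 4)/a = (80*(2*5 + 4))/31748 = (80*(10 + 4))*(1/31748) = (80*14)*(1/31748) = 1120*(1/31748) = 280/7937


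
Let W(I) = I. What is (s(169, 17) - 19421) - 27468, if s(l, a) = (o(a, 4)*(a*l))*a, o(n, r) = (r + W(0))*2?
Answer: 343839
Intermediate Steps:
o(n, r) = 2*r (o(n, r) = (r + 0)*2 = r*2 = 2*r)
s(l, a) = 8*l*a² (s(l, a) = ((2*4)*(a*l))*a = (8*(a*l))*a = (8*a*l)*a = 8*l*a²)
(s(169, 17) - 19421) - 27468 = (8*169*17² - 19421) - 27468 = (8*169*289 - 19421) - 27468 = (390728 - 19421) - 27468 = 371307 - 27468 = 343839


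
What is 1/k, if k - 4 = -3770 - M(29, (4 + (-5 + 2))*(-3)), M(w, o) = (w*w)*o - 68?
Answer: -1/1175 ≈ -0.00085106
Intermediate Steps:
M(w, o) = -68 + o*w**2 (M(w, o) = w**2*o - 68 = o*w**2 - 68 = -68 + o*w**2)
k = -1175 (k = 4 + (-3770 - (-68 + ((4 + (-5 + 2))*(-3))*29**2)) = 4 + (-3770 - (-68 + ((4 - 3)*(-3))*841)) = 4 + (-3770 - (-68 + (1*(-3))*841)) = 4 + (-3770 - (-68 - 3*841)) = 4 + (-3770 - (-68 - 2523)) = 4 + (-3770 - 1*(-2591)) = 4 + (-3770 + 2591) = 4 - 1179 = -1175)
1/k = 1/(-1175) = -1/1175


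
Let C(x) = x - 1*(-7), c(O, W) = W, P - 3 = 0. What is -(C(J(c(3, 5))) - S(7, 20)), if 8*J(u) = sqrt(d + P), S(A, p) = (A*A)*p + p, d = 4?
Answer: 993 - sqrt(7)/8 ≈ 992.67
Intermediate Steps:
P = 3 (P = 3 + 0 = 3)
S(A, p) = p + p*A**2 (S(A, p) = A**2*p + p = p*A**2 + p = p + p*A**2)
J(u) = sqrt(7)/8 (J(u) = sqrt(4 + 3)/8 = sqrt(7)/8)
C(x) = 7 + x (C(x) = x + 7 = 7 + x)
-(C(J(c(3, 5))) - S(7, 20)) = -((7 + sqrt(7)/8) - 20*(1 + 7**2)) = -((7 + sqrt(7)/8) - 20*(1 + 49)) = -((7 + sqrt(7)/8) - 20*50) = -((7 + sqrt(7)/8) - 1*1000) = -((7 + sqrt(7)/8) - 1000) = -(-993 + sqrt(7)/8) = 993 - sqrt(7)/8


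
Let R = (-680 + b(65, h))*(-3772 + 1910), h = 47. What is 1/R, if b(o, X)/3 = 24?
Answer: 1/1132096 ≈ 8.8332e-7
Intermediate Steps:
b(o, X) = 72 (b(o, X) = 3*24 = 72)
R = 1132096 (R = (-680 + 72)*(-3772 + 1910) = -608*(-1862) = 1132096)
1/R = 1/1132096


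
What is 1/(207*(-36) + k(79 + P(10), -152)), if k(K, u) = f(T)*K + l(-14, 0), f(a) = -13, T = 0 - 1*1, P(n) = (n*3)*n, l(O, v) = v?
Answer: -1/12379 ≈ -8.0782e-5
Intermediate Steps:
P(n) = 3*n² (P(n) = (3*n)*n = 3*n²)
T = -1 (T = 0 - 1 = -1)
k(K, u) = -13*K (k(K, u) = -13*K + 0 = -13*K)
1/(207*(-36) + k(79 + P(10), -152)) = 1/(207*(-36) - 13*(79 + 3*10²)) = 1/(-7452 - 13*(79 + 3*100)) = 1/(-7452 - 13*(79 + 300)) = 1/(-7452 - 13*379) = 1/(-7452 - 4927) = 1/(-12379) = -1/12379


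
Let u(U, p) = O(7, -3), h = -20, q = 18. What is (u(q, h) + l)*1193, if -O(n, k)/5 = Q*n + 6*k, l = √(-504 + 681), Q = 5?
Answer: -101405 + 1193*√177 ≈ -85533.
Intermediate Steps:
l = √177 ≈ 13.304
O(n, k) = -30*k - 25*n (O(n, k) = -5*(5*n + 6*k) = -30*k - 25*n)
u(U, p) = -85 (u(U, p) = -30*(-3) - 25*7 = 90 - 175 = -85)
(u(q, h) + l)*1193 = (-85 + √177)*1193 = -101405 + 1193*√177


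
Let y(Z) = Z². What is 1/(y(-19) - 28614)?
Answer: -1/28253 ≈ -3.5394e-5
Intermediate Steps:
1/(y(-19) - 28614) = 1/((-19)² - 28614) = 1/(361 - 28614) = 1/(-28253) = -1/28253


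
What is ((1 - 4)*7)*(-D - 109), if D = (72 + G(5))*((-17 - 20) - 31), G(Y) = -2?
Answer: -97671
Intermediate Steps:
D = -4760 (D = (72 - 2)*((-17 - 20) - 31) = 70*(-37 - 31) = 70*(-68) = -4760)
((1 - 4)*7)*(-D - 109) = ((1 - 4)*7)*(-1*(-4760) - 109) = (-3*7)*(4760 - 109) = -21*4651 = -97671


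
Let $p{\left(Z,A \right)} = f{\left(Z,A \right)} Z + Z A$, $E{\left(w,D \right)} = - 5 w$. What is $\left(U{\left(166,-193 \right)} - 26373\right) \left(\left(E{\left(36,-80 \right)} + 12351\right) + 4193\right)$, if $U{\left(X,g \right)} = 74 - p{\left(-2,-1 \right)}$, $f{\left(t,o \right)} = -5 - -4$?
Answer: $-430422292$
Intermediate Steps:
$f{\left(t,o \right)} = -1$ ($f{\left(t,o \right)} = -5 + 4 = -1$)
$p{\left(Z,A \right)} = - Z + A Z$ ($p{\left(Z,A \right)} = - Z + Z A = - Z + A Z$)
$U{\left(X,g \right)} = 70$ ($U{\left(X,g \right)} = 74 - - 2 \left(-1 - 1\right) = 74 - \left(-2\right) \left(-2\right) = 74 - 4 = 70$)
$\left(U{\left(166,-193 \right)} - 26373\right) \left(\left(E{\left(36,-80 \right)} + 12351\right) + 4193\right) = \left(70 - 26373\right) \left(\left(\left(-5\right) 36 + 12351\right) + 4193\right) = - 26303 \left(\left(-180 + 12351\right) + 4193\right) = - 26303 \left(12171 + 4193\right) = \left(-26303\right) 16364 = -430422292$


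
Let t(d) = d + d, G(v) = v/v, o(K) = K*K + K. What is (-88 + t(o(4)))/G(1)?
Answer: -48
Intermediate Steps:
o(K) = K + K**2 (o(K) = K**2 + K = K + K**2)
G(v) = 1
t(d) = 2*d
(-88 + t(o(4)))/G(1) = (-88 + 2*(4*(1 + 4)))/1 = 1*(-88 + 2*(4*5)) = 1*(-88 + 2*20) = 1*(-88 + 40) = 1*(-48) = -48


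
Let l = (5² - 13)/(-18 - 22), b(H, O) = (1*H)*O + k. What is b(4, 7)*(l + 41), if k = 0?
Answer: 5698/5 ≈ 1139.6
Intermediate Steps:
b(H, O) = H*O (b(H, O) = (1*H)*O + 0 = H*O + 0 = H*O)
l = -3/10 (l = (25 - 13)/(-40) = 12*(-1/40) = -3/10 ≈ -0.30000)
b(4, 7)*(l + 41) = (4*7)*(-3/10 + 41) = 28*(407/10) = 5698/5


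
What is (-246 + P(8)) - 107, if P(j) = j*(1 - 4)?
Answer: -377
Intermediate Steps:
P(j) = -3*j (P(j) = j*(-3) = -3*j)
(-246 + P(8)) - 107 = (-246 - 3*8) - 107 = (-246 - 24) - 107 = -270 - 107 = -377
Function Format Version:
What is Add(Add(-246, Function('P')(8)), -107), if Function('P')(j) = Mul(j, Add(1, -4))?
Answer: -377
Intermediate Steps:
Function('P')(j) = Mul(-3, j) (Function('P')(j) = Mul(j, -3) = Mul(-3, j))
Add(Add(-246, Function('P')(8)), -107) = Add(Add(-246, Mul(-3, 8)), -107) = Add(Add(-246, -24), -107) = Add(-270, -107) = -377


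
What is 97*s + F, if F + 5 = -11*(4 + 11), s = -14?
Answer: -1528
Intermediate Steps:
F = -170 (F = -5 - 11*(4 + 11) = -5 - 11*15 = -5 - 165 = -170)
97*s + F = 97*(-14) - 170 = -1358 - 170 = -1528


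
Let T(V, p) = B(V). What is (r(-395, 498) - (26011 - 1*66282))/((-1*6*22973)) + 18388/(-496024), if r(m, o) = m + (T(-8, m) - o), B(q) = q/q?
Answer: -1379218390/4273184757 ≈ -0.32276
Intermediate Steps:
B(q) = 1
T(V, p) = 1
r(m, o) = 1 + m - o (r(m, o) = m + (1 - o) = 1 + m - o)
(r(-395, 498) - (26011 - 1*66282))/((-1*6*22973)) + 18388/(-496024) = ((1 - 395 - 1*498) - (26011 - 1*66282))/((-1*6*22973)) + 18388/(-496024) = ((1 - 395 - 498) - (26011 - 66282))/((-6*22973)) + 18388*(-1/496024) = (-892 - 1*(-40271))/(-137838) - 4597/124006 = (-892 + 40271)*(-1/137838) - 4597/124006 = 39379*(-1/137838) - 4597/124006 = -39379/137838 - 4597/124006 = -1379218390/4273184757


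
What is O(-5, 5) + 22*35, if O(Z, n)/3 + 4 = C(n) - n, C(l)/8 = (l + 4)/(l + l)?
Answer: 3823/5 ≈ 764.60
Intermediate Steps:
C(l) = 4*(4 + l)/l (C(l) = 8*((l + 4)/(l + l)) = 8*((4 + l)/((2*l))) = 8*((4 + l)*(1/(2*l))) = 8*((4 + l)/(2*l)) = 4*(4 + l)/l)
O(Z, n) = -3*n + 48/n (O(Z, n) = -12 + 3*((4 + 16/n) - n) = -12 + 3*(4 - n + 16/n) = -12 + (12 - 3*n + 48/n) = -3*n + 48/n)
O(-5, 5) + 22*35 = (-3*5 + 48/5) + 22*35 = (-15 + 48*(⅕)) + 770 = (-15 + 48/5) + 770 = -27/5 + 770 = 3823/5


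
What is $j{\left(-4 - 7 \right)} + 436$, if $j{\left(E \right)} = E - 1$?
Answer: $424$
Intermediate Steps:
$j{\left(E \right)} = -1 + E$
$j{\left(-4 - 7 \right)} + 436 = \left(-1 - 11\right) + 436 = -12 + 436 = 424$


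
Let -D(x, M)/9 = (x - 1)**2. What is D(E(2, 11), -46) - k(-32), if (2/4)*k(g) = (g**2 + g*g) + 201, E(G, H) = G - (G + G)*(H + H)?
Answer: -72619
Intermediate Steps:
E(G, H) = G - 4*G*H (E(G, H) = G - 2*G*2*H = G - 4*G*H)
D(x, M) = -9*(-1 + x)**2 (D(x, M) = -9*(x - 1)**2 = -9*(-1 + x)**2)
k(g) = 402 + 4*g**2 (k(g) = 2*((g**2 + g*g) + 201) = 2*((g**2 + g**2) + 201) = 2*(2*g**2 + 201) = 2*(201 + 2*g**2) = 402 + 4*g**2)
D(E(2, 11), -46) - k(-32) = -9*(-1 + 2*(1 - 4*11))**2 - (402 + 4*(-32)**2) = -9*(-1 + 2*(1 - 44))**2 - (402 + 4*1024) = -9*(-1 + 2*(-43))**2 - (402 + 4096) = -9*(-1 - 86)**2 - 1*4498 = -9*(-87)**2 - 4498 = -9*7569 - 4498 = -68121 - 4498 = -72619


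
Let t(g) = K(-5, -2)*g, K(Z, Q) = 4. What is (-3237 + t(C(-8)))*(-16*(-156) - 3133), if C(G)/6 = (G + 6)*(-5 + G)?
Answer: 1664481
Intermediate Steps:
C(G) = 6*(-5 + G)*(6 + G) (C(G) = 6*((G + 6)*(-5 + G)) = 6*((6 + G)*(-5 + G)) = 6*((-5 + G)*(6 + G)) = 6*(-5 + G)*(6 + G))
t(g) = 4*g
(-3237 + t(C(-8)))*(-16*(-156) - 3133) = (-3237 + 4*(-180 + 6*(-8) + 6*(-8)**2))*(-16*(-156) - 3133) = (-3237 + 4*(-180 - 48 + 6*64))*(2496 - 3133) = (-3237 + 4*(-180 - 48 + 384))*(-637) = (-3237 + 4*156)*(-637) = (-3237 + 624)*(-637) = -2613*(-637) = 1664481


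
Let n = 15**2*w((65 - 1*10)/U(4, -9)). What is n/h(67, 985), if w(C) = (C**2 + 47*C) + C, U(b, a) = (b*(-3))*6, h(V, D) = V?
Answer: -4676375/38592 ≈ -121.17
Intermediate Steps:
U(b, a) = -18*b (U(b, a) = -3*b*6 = -18*b)
w(C) = C**2 + 48*C
n = -4676375/576 (n = 15**2*(((65 - 1*10)/((-18*4)))*(48 + (65 - 1*10)/((-18*4)))) = 225*(((65 - 10)/(-72))*(48 + (65 - 10)/(-72))) = 225*((55*(-1/72))*(48 + 55*(-1/72))) = 225*(-55*(48 - 55/72)/72) = 225*(-55/72*3401/72) = 225*(-187055/5184) = -4676375/576 ≈ -8118.7)
n/h(67, 985) = -4676375/576/67 = -4676375/576*1/67 = -4676375/38592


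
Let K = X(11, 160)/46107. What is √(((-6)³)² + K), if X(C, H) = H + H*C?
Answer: 8*√172194445059/15369 ≈ 216.00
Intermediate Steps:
X(C, H) = H + C*H
K = 640/15369 (K = (160*(1 + 11))/46107 = (160*12)*(1/46107) = 1920*(1/46107) = 640/15369 ≈ 0.041642)
√(((-6)³)² + K) = √(((-6)³)² + 640/15369) = √((-216)² + 640/15369) = √(46656 + 640/15369) = √(717056704/15369) = 8*√172194445059/15369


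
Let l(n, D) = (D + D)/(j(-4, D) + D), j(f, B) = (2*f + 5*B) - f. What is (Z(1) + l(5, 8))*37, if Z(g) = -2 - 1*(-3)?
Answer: 555/11 ≈ 50.455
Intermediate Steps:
Z(g) = 1 (Z(g) = -2 + 3 = 1)
j(f, B) = f + 5*B
l(n, D) = 2*D/(-4 + 6*D) (l(n, D) = (D + D)/((-4 + 5*D) + D) = (2*D)/(-4 + 6*D) = 2*D/(-4 + 6*D))
(Z(1) + l(5, 8))*37 = (1 + 8/(-2 + 3*8))*37 = (1 + 8/(-2 + 24))*37 = (1 + 8/22)*37 = (1 + 8*(1/22))*37 = (1 + 4/11)*37 = (15/11)*37 = 555/11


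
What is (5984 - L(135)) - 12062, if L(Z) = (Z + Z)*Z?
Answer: -42528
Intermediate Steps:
L(Z) = 2*Z² (L(Z) = (2*Z)*Z = 2*Z²)
(5984 - L(135)) - 12062 = (5984 - 2*135²) - 12062 = (5984 - 2*18225) - 12062 = (5984 - 1*36450) - 12062 = (5984 - 36450) - 12062 = -30466 - 12062 = -42528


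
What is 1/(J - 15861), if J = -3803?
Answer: -1/19664 ≈ -5.0854e-5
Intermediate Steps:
1/(J - 15861) = 1/(-3803 - 15861) = 1/(-19664) = -1/19664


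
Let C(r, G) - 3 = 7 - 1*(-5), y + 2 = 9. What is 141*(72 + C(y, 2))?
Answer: 12267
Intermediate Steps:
y = 7 (y = -2 + 9 = 7)
C(r, G) = 15 (C(r, G) = 3 + (7 - 1*(-5)) = 3 + (7 + 5) = 3 + 12 = 15)
141*(72 + C(y, 2)) = 141*(72 + 15) = 141*87 = 12267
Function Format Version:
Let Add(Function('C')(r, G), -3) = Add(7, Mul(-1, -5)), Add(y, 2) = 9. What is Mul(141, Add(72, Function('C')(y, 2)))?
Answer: 12267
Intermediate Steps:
y = 7 (y = Add(-2, 9) = 7)
Function('C')(r, G) = 15 (Function('C')(r, G) = Add(3, Add(7, Mul(-1, -5))) = Add(3, Add(7, 5)) = Add(3, 12) = 15)
Mul(141, Add(72, Function('C')(y, 2))) = Mul(141, Add(72, 15)) = Mul(141, 87) = 12267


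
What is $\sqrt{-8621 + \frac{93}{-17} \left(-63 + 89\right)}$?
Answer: $\frac{5 i \sqrt{101303}}{17} \approx 93.612 i$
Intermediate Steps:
$\sqrt{-8621 + \frac{93}{-17} \left(-63 + 89\right)} = \sqrt{-8621 + 93 \left(- \frac{1}{17}\right) 26} = \sqrt{-8621 - \frac{2418}{17}} = \sqrt{- \frac{148975}{17}} = \frac{5 i \sqrt{101303}}{17}$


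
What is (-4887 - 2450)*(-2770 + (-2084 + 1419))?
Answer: 25202595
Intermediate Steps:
(-4887 - 2450)*(-2770 + (-2084 + 1419)) = -7337*(-2770 - 665) = -7337*(-3435) = 25202595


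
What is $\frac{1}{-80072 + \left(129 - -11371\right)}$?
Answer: $- \frac{1}{68572} \approx -1.4583 \cdot 10^{-5}$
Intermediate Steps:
$\frac{1}{-80072 + \left(129 - -11371\right)} = \frac{1}{-80072 + \left(129 + 11371\right)} = \frac{1}{-80072 + 11500} = \frac{1}{-68572} = - \frac{1}{68572}$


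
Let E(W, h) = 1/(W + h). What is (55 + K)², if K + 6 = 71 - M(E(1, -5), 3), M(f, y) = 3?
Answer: 13689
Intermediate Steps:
K = 62 (K = -6 + (71 - 1*3) = -6 + (71 - 3) = -6 + 68 = 62)
(55 + K)² = (55 + 62)² = 117² = 13689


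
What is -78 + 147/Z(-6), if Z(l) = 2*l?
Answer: -361/4 ≈ -90.250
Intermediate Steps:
-78 + 147/Z(-6) = -78 + 147/(2*(-6)) = -78 + 147/(-12) = -78 - 1/12*147 = -78 - 49/4 = -361/4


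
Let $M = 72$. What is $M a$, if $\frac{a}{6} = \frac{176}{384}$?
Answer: $198$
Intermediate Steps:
$a = \frac{11}{4}$ ($a = 6 \cdot \frac{176}{384} = 6 \cdot 176 \cdot \frac{1}{384} = 6 \cdot \frac{11}{24} = \frac{11}{4} \approx 2.75$)
$M a = 72 \cdot \frac{11}{4} = 198$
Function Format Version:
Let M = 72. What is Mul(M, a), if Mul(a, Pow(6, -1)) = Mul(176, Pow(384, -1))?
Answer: 198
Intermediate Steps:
a = Rational(11, 4) (a = Mul(6, Mul(176, Pow(384, -1))) = Mul(6, Mul(176, Rational(1, 384))) = Mul(6, Rational(11, 24)) = Rational(11, 4) ≈ 2.7500)
Mul(M, a) = Mul(72, Rational(11, 4)) = 198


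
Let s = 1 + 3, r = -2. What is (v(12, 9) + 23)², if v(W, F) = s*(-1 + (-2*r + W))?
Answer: 6889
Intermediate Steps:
s = 4
v(W, F) = 12 + 4*W (v(W, F) = 4*(-1 + (-2*(-2) + W)) = 4*(-1 + (4 + W)) = 4*(3 + W) = 12 + 4*W)
(v(12, 9) + 23)² = ((12 + 4*12) + 23)² = ((12 + 48) + 23)² = (60 + 23)² = 83² = 6889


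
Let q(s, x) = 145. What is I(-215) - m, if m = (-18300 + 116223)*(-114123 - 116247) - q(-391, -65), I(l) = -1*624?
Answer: 22558521031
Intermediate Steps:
I(l) = -624
m = -22558521655 (m = (-18300 + 116223)*(-114123 - 116247) - 1*145 = 97923*(-230370) - 145 = -22558521510 - 145 = -22558521655)
I(-215) - m = -624 - 1*(-22558521655) = -624 + 22558521655 = 22558521031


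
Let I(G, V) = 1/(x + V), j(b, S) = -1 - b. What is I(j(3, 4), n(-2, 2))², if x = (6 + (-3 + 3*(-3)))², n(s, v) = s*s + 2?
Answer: 1/1764 ≈ 0.00056689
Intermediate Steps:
n(s, v) = 2 + s² (n(s, v) = s² + 2 = 2 + s²)
x = 36 (x = (6 + (-3 - 9))² = (6 - 12)² = (-6)² = 36)
I(G, V) = 1/(36 + V)
I(j(3, 4), n(-2, 2))² = (1/(36 + (2 + (-2)²)))² = (1/(36 + (2 + 4)))² = (1/(36 + 6))² = (1/42)² = 1/1764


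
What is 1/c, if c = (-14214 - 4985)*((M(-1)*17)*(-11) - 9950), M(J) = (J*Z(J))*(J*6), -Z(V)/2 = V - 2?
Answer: 1/320277718 ≈ 3.1223e-9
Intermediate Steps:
Z(V) = 4 - 2*V (Z(V) = -2*(V - 2) = -2*(-2 + V) = 4 - 2*V)
M(J) = 6*J²*(4 - 2*J) (M(J) = (J*(4 - 2*J))*(J*6) = (J*(4 - 2*J))*(6*J) = 6*J²*(4 - 2*J))
c = 320277718 (c = (-14214 - 4985)*(((12*(-1)²*(2 - 1*(-1)))*17)*(-11) - 9950) = -19199*(((12*1*(2 + 1))*17)*(-11) - 9950) = -19199*(((12*1*3)*17)*(-11) - 9950) = -19199*((36*17)*(-11) - 9950) = -19199*(612*(-11) - 9950) = -19199*(-6732 - 9950) = -19199*(-16682) = 320277718)
1/c = 1/320277718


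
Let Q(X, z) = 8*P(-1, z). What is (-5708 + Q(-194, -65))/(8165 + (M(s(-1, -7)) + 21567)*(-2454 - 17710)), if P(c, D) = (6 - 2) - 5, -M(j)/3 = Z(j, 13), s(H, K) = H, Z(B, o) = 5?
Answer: 5716/434566363 ≈ 1.3153e-5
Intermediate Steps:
M(j) = -15 (M(j) = -3*5 = -15)
P(c, D) = -1 (P(c, D) = 4 - 5 = -1)
Q(X, z) = -8 (Q(X, z) = 8*(-1) = -8)
(-5708 + Q(-194, -65))/(8165 + (M(s(-1, -7)) + 21567)*(-2454 - 17710)) = (-5708 - 8)/(8165 + (-15 + 21567)*(-2454 - 17710)) = -5716/(8165 + 21552*(-20164)) = -5716/(8165 - 434574528) = -5716/(-434566363) = -5716*(-1/434566363) = 5716/434566363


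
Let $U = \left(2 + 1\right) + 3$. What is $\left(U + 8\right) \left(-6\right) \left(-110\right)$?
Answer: $9240$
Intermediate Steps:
$U = 6$ ($U = 3 + 3 = 6$)
$\left(U + 8\right) \left(-6\right) \left(-110\right) = \left(6 + 8\right) \left(-6\right) \left(-110\right) = 14 \left(-6\right) \left(-110\right) = \left(-84\right) \left(-110\right) = 9240$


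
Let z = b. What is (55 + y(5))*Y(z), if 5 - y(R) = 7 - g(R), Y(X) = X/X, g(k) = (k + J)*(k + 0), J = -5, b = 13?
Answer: 53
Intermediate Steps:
g(k) = k*(-5 + k) (g(k) = (k - 5)*(k + 0) = (-5 + k)*k = k*(-5 + k))
z = 13
Y(X) = 1
y(R) = -2 + R*(-5 + R) (y(R) = 5 - (7 - R*(-5 + R)) = 5 + (-7 + R*(-5 + R)) = -2 + R*(-5 + R))
(55 + y(5))*Y(z) = (55 + (-2 + 5*(-5 + 5)))*1 = (55 + (-2 + 5*0))*1 = (55 + (-2 + 0))*1 = (55 - 2)*1 = 53*1 = 53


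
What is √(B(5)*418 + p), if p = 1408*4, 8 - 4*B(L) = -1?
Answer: √26290/2 ≈ 81.071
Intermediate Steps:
B(L) = 9/4 (B(L) = 2 - ¼*(-1) = 2 + ¼ = 9/4)
p = 5632
√(B(5)*418 + p) = √((9/4)*418 + 5632) = √(1881/2 + 5632) = √(13145/2) = √26290/2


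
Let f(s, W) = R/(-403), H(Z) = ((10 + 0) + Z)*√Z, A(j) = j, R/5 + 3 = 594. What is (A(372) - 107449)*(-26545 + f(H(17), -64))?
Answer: 1145787075430/403 ≈ 2.8431e+9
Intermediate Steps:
R = 2955 (R = -15 + 5*594 = -15 + 2970 = 2955)
H(Z) = √Z*(10 + Z) (H(Z) = (10 + Z)*√Z = √Z*(10 + Z))
f(s, W) = -2955/403 (f(s, W) = 2955/(-403) = 2955*(-1/403) = -2955/403)
(A(372) - 107449)*(-26545 + f(H(17), -64)) = (372 - 107449)*(-26545 - 2955/403) = -107077*(-10700590/403) = 1145787075430/403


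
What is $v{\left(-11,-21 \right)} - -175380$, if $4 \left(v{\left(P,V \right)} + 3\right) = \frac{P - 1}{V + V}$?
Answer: $\frac{2455279}{14} \approx 1.7538 \cdot 10^{5}$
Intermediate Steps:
$v{\left(P,V \right)} = -3 + \frac{-1 + P}{8 V}$ ($v{\left(P,V \right)} = -3 + \frac{\left(P - 1\right) \frac{1}{V + V}}{4} = -3 + \frac{\left(-1 + P\right) \frac{1}{2 V}}{4} = -3 + \frac{\frac{1}{2} \frac{1}{V} \left(-1 + P\right)}{4} = -3 + \frac{-1 + P}{8 V}$)
$v{\left(-11,-21 \right)} - -175380 = \frac{-1 - 11 - -504}{8 \left(-21\right)} - -175380 = \frac{1}{8} \left(- \frac{1}{21}\right) \left(-1 - 11 + 504\right) + 175380 = \frac{1}{8} \left(- \frac{1}{21}\right) 492 + 175380 = - \frac{41}{14} + 175380 = \frac{2455279}{14}$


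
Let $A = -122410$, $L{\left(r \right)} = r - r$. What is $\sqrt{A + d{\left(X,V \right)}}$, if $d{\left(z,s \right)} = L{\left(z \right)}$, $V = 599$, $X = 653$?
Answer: $i \sqrt{122410} \approx 349.87 i$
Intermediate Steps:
$L{\left(r \right)} = 0$
$d{\left(z,s \right)} = 0$
$\sqrt{A + d{\left(X,V \right)}} = \sqrt{-122410 + 0} = \sqrt{-122410} = i \sqrt{122410}$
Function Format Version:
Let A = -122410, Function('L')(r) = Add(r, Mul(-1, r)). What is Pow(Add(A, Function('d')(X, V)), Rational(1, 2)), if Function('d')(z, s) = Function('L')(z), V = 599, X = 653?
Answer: Mul(I, Pow(122410, Rational(1, 2))) ≈ Mul(349.87, I)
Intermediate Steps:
Function('L')(r) = 0
Function('d')(z, s) = 0
Pow(Add(A, Function('d')(X, V)), Rational(1, 2)) = Pow(Add(-122410, 0), Rational(1, 2)) = Pow(-122410, Rational(1, 2)) = Mul(I, Pow(122410, Rational(1, 2)))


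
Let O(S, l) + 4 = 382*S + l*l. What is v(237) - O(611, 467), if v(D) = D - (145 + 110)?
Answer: -451505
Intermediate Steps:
O(S, l) = -4 + l**2 + 382*S (O(S, l) = -4 + (382*S + l*l) = -4 + (382*S + l**2) = -4 + (l**2 + 382*S) = -4 + l**2 + 382*S)
v(D) = -255 + D (v(D) = D - 1*255 = D - 255 = -255 + D)
v(237) - O(611, 467) = (-255 + 237) - (-4 + 467**2 + 382*611) = -18 - (-4 + 218089 + 233402) = -18 - 1*451487 = -18 - 451487 = -451505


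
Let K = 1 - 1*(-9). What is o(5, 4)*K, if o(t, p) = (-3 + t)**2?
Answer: 40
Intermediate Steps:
K = 10 (K = 1 + 9 = 10)
o(5, 4)*K = (-3 + 5)**2*10 = 2**2*10 = 4*10 = 40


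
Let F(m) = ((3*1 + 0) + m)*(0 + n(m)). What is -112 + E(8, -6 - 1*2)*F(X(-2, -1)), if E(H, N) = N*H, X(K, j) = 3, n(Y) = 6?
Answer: -2416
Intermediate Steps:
E(H, N) = H*N
F(m) = 18 + 6*m (F(m) = ((3*1 + 0) + m)*(0 + 6) = ((3 + 0) + m)*6 = (3 + m)*6 = 18 + 6*m)
-112 + E(8, -6 - 1*2)*F(X(-2, -1)) = -112 + (8*(-6 - 1*2))*(18 + 6*3) = -112 + (8*(-6 - 2))*(18 + 18) = -112 + (8*(-8))*36 = -112 - 64*36 = -112 - 2304 = -2416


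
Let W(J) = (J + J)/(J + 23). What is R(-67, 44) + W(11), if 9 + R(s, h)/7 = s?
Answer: -9033/17 ≈ -531.35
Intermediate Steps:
W(J) = 2*J/(23 + J) (W(J) = (2*J)/(23 + J) = 2*J/(23 + J))
R(s, h) = -63 + 7*s
R(-67, 44) + W(11) = (-63 + 7*(-67)) + 2*11/(23 + 11) = (-63 - 469) + 2*11/34 = -532 + 2*11*(1/34) = -532 + 11/17 = -9033/17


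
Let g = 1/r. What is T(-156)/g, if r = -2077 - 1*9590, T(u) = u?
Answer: 1820052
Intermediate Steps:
r = -11667 (r = -2077 - 9590 = -11667)
g = -1/11667 (g = 1/(-11667) = -1/11667 ≈ -8.5712e-5)
T(-156)/g = -156/(-1/11667) = -156*(-11667) = 1820052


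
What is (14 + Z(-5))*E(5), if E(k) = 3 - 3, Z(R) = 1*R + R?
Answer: 0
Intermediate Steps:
Z(R) = 2*R (Z(R) = R + R = 2*R)
E(k) = 0
(14 + Z(-5))*E(5) = (14 + 2*(-5))*0 = (14 - 10)*0 = 4*0 = 0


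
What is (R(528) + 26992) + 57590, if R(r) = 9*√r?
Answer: 84582 + 36*√33 ≈ 84789.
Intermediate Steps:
(R(528) + 26992) + 57590 = (9*√528 + 26992) + 57590 = (9*(4*√33) + 26992) + 57590 = (36*√33 + 26992) + 57590 = (26992 + 36*√33) + 57590 = 84582 + 36*√33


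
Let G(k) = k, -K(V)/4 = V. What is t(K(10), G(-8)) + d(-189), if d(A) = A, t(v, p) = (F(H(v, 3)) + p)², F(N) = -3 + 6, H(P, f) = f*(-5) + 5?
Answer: -164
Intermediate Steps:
K(V) = -4*V
H(P, f) = 5 - 5*f (H(P, f) = -5*f + 5 = 5 - 5*f)
F(N) = 3
t(v, p) = (3 + p)²
t(K(10), G(-8)) + d(-189) = (3 - 8)² - 189 = (-5)² - 189 = 25 - 189 = -164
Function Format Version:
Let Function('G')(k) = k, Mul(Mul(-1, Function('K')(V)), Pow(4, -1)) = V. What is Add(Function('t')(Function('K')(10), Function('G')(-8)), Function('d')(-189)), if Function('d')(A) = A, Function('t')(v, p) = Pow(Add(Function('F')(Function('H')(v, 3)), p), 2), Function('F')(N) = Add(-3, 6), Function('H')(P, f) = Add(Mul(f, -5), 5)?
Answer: -164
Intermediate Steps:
Function('K')(V) = Mul(-4, V)
Function('H')(P, f) = Add(5, Mul(-5, f)) (Function('H')(P, f) = Add(Mul(-5, f), 5) = Add(5, Mul(-5, f)))
Function('F')(N) = 3
Function('t')(v, p) = Pow(Add(3, p), 2)
Add(Function('t')(Function('K')(10), Function('G')(-8)), Function('d')(-189)) = Add(Pow(Add(3, -8), 2), -189) = Add(Pow(-5, 2), -189) = Add(25, -189) = -164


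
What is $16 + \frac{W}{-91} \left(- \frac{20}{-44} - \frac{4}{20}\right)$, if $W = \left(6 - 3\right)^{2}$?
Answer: $\frac{11422}{715} \approx 15.975$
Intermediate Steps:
$W = 9$ ($W = 3^{2} = 9$)
$16 + \frac{W}{-91} \left(- \frac{20}{-44} - \frac{4}{20}\right) = 16 + \frac{9}{-91} \left(- \frac{20}{-44} - \frac{4}{20}\right) = 16 + 9 \left(- \frac{1}{91}\right) \left(\left(-20\right) \left(- \frac{1}{44}\right) - \frac{1}{5}\right) = 16 - \frac{9 \left(\frac{5}{11} - \frac{1}{5}\right)}{91} = 16 - \frac{18}{715} = \frac{11422}{715}$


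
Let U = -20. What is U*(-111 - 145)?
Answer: 5120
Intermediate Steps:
U*(-111 - 145) = -20*(-111 - 145) = -20*(-256) = 5120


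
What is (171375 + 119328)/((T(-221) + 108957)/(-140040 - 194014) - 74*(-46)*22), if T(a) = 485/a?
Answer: 3576903415267/921442077730 ≈ 3.8819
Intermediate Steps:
(171375 + 119328)/((T(-221) + 108957)/(-140040 - 194014) - 74*(-46)*22) = (171375 + 119328)/((485/(-221) + 108957)/(-140040 - 194014) - 74*(-46)*22) = 290703/((485*(-1/221) + 108957)/(-334054) + 3404*22) = 290703/((-485/221 + 108957)*(-1/334054) + 74888) = 290703/((24079012/221)*(-1/334054) + 74888) = 290703/(-12039506/36912967 + 74888) = 290703/(2764326233190/36912967) = 290703*(36912967/2764326233190) = 3576903415267/921442077730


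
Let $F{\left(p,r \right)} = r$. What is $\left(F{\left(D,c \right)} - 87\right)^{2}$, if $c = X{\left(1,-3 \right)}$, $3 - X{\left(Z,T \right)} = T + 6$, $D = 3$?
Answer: $7569$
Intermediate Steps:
$X{\left(Z,T \right)} = -3 - T$ ($X{\left(Z,T \right)} = 3 - \left(T + 6\right) = 3 - \left(6 + T\right) = -3 - T$)
$c = 0$ ($c = -3 - -3 = -3 + 3 = 0$)
$\left(F{\left(D,c \right)} - 87\right)^{2} = \left(0 - 87\right)^{2} = \left(-87\right)^{2} = 7569$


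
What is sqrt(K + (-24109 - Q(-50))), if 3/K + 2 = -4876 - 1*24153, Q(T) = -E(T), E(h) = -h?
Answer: 16*I*sqrt(8800737973)/9677 ≈ 155.11*I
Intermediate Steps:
Q(T) = T (Q(T) = -(-1)*T = T)
K = -1/9677 (K = 3/(-2 + (-4876 - 1*24153)) = 3/(-2 + (-4876 - 24153)) = 3/(-2 - 29029) = 3/(-29031) = 3*(-1/29031) = -1/9677 ≈ -0.00010334)
sqrt(K + (-24109 - Q(-50))) = sqrt(-1/9677 + (-24109 - 1*(-50))) = sqrt(-1/9677 + (-24109 + 50)) = sqrt(-1/9677 - 24059) = sqrt(-232818944/9677) = 16*I*sqrt(8800737973)/9677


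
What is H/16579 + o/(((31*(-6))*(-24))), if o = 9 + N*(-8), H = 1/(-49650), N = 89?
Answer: -96445431919/612421628400 ≈ -0.15748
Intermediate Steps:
H = -1/49650 ≈ -2.0141e-5
o = -703 (o = 9 + 89*(-8) = 9 - 712 = -703)
H/16579 + o/(((31*(-6))*(-24))) = -1/49650/16579 - 703/((31*(-6))*(-24)) = -1/49650*1/16579 - 703/((-186*(-24))) = -1/823147350 - 703/4464 = -96445431919/612421628400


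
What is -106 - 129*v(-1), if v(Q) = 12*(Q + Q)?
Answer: 2990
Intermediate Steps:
v(Q) = 24*Q (v(Q) = 12*(2*Q) = 24*Q)
-106 - 129*v(-1) = -106 - 3096*(-1) = -106 - 129*(-24) = -106 + 3096 = 2990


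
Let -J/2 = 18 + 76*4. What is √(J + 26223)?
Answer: √25579 ≈ 159.93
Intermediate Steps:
J = -644 (J = -2*(18 + 76*4) = -2*(18 + 304) = -2*322 = -644)
√(J + 26223) = √(-644 + 26223) = √25579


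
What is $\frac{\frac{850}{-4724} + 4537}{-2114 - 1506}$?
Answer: $- \frac{10715969}{8550440} \approx -1.2533$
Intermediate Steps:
$\frac{\frac{850}{-4724} + 4537}{-2114 - 1506} = \frac{850 \left(- \frac{1}{4724}\right) + 4537}{-3620} = \left(- \frac{425}{2362} + 4537\right) \left(- \frac{1}{3620}\right) = \frac{10715969}{2362} \left(- \frac{1}{3620}\right) = - \frac{10715969}{8550440}$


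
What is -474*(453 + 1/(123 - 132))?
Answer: -644008/3 ≈ -2.1467e+5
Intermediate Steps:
-474*(453 + 1/(123 - 132)) = -474*(453 + 1/(-9)) = -474*(453 - ⅑) = -474*4076/9 = -644008/3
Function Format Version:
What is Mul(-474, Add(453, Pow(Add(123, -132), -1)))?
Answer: Rational(-644008, 3) ≈ -2.1467e+5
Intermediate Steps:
Mul(-474, Add(453, Pow(Add(123, -132), -1))) = Mul(-474, Add(453, Pow(-9, -1))) = Mul(-474, Add(453, Rational(-1, 9))) = Mul(-474, Rational(4076, 9)) = Rational(-644008, 3)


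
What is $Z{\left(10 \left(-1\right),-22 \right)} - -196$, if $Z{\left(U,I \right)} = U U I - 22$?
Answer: $-2026$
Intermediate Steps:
$Z{\left(U,I \right)} = -22 + I U^{2}$ ($Z{\left(U,I \right)} = U^{2} I - 22 = I U^{2} - 22 = -22 + I U^{2}$)
$Z{\left(10 \left(-1\right),-22 \right)} - -196 = \left(-22 - 22 \left(10 \left(-1\right)\right)^{2}\right) - -196 = \left(-22 - 22 \left(-10\right)^{2}\right) + 196 = \left(-22 - 2200\right) + 196 = -2222 + 196 = -2026$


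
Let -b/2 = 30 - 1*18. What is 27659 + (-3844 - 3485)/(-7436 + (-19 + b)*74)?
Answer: 293690591/10618 ≈ 27660.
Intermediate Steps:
b = -24 (b = -2*(30 - 1*18) = -2*(30 - 18) = -2*12 = -24)
27659 + (-3844 - 3485)/(-7436 + (-19 + b)*74) = 27659 + (-3844 - 3485)/(-7436 + (-19 - 24)*74) = 27659 - 7329/(-7436 - 43*74) = 27659 - 7329/(-7436 - 3182) = 27659 - 7329/(-10618) = 27659 - 7329*(-1/10618) = 27659 + 7329/10618 = 293690591/10618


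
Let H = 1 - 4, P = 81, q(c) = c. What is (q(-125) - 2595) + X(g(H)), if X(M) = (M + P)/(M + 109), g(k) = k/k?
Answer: -149559/55 ≈ -2719.3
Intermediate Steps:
H = -3
g(k) = 1
X(M) = (81 + M)/(109 + M) (X(M) = (M + 81)/(M + 109) = (81 + M)/(109 + M))
(q(-125) - 2595) + X(g(H)) = (-125 - 2595) + (81 + 1)/(109 + 1) = -2720 + 82/110 = -2720 + (1/110)*82 = -2720 + 41/55 = -149559/55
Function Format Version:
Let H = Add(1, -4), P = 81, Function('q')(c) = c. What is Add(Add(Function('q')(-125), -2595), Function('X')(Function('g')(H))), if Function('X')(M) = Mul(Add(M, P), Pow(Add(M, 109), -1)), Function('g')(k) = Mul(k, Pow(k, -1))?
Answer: Rational(-149559, 55) ≈ -2719.3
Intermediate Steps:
H = -3
Function('g')(k) = 1
Function('X')(M) = Mul(Pow(Add(109, M), -1), Add(81, M)) (Function('X')(M) = Mul(Add(M, 81), Pow(Add(M, 109), -1)) = Mul(Add(81, M), Pow(Add(109, M), -1)) = Mul(Pow(Add(109, M), -1), Add(81, M)))
Add(Add(Function('q')(-125), -2595), Function('X')(Function('g')(H))) = Add(Add(-125, -2595), Mul(Pow(Add(109, 1), -1), Add(81, 1))) = Add(-2720, Mul(Pow(110, -1), 82)) = Add(-2720, Mul(Rational(1, 110), 82)) = Add(-2720, Rational(41, 55)) = Rational(-149559, 55)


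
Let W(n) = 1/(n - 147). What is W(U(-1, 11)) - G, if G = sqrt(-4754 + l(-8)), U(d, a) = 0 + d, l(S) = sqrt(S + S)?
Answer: -1/148 - sqrt(-4754 + 4*I) ≈ -0.035764 - 68.949*I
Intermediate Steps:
l(S) = sqrt(2)*sqrt(S) (l(S) = sqrt(2*S) = sqrt(2)*sqrt(S))
U(d, a) = d
W(n) = 1/(-147 + n)
G = sqrt(-4754 + 4*I) (G = sqrt(-4754 + sqrt(2)*sqrt(-8)) = sqrt(-4754 + sqrt(2)*(2*I*sqrt(2))) = sqrt(-4754 + 4*I) ≈ 0.029 + 68.949*I)
W(U(-1, 11)) - G = 1/(-147 - 1) - sqrt(-4754 + 4*I) = 1/(-148) - sqrt(-4754 + 4*I) = -1/148 - sqrt(-4754 + 4*I)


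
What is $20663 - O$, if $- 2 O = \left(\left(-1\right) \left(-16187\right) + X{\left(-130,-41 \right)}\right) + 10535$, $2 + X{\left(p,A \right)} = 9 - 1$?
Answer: $34027$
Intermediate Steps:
$X{\left(p,A \right)} = 6$ ($X{\left(p,A \right)} = -2 + \left(9 - 1\right) = -2 + 8 = 6$)
$O = -13364$ ($O = - \frac{\left(\left(-1\right) \left(-16187\right) + 6\right) + 10535}{2} = - \frac{\left(16187 + 6\right) + 10535}{2} = - \frac{16193 + 10535}{2} = \left(- \frac{1}{2}\right) 26728 = -13364$)
$20663 - O = 20663 - -13364 = 20663 + 13364 = 34027$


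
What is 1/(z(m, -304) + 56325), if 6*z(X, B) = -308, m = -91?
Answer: 3/168821 ≈ 1.7770e-5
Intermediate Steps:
z(X, B) = -154/3 (z(X, B) = (⅙)*(-308) = -154/3)
1/(z(m, -304) + 56325) = 1/(-154/3 + 56325) = 1/(168821/3) = 3/168821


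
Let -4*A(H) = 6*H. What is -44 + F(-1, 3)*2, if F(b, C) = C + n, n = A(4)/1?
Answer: -50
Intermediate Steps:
A(H) = -3*H/2
n = -6 (n = -3/2*4/1 = -6*1 = -6)
F(b, C) = -6 + C (F(b, C) = C - 6 = -6 + C)
-44 + F(-1, 3)*2 = -44 + (-6 + 3)*2 = -44 - 3*2 = -44 - 6 = -50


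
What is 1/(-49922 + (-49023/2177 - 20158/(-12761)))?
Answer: -3968671/198207093453 ≈ -2.0023e-5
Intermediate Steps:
1/(-49922 + (-49023/2177 - 20158/(-12761))) = 1/(-49922 + (-49023*1/2177 - 20158*(-1/12761))) = 1/(-49922 + (-49023/2177 + 20158/12761)) = 1/(-49922 - 83099791/3968671) = 1/(-198207093453/3968671) = -3968671/198207093453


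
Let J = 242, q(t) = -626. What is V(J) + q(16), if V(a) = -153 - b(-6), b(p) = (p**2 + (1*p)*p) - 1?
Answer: -850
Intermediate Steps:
b(p) = -1 + 2*p**2 (b(p) = (p**2 + p*p) - 1 = (p**2 + p**2) - 1 = 2*p**2 - 1 = -1 + 2*p**2)
V(a) = -224 (V(a) = -153 - (-1 + 2*(-6)**2) = -153 - (-1 + 2*36) = -153 - (-1 + 72) = -153 - 1*71 = -153 - 71 = -224)
V(J) + q(16) = -224 - 626 = -850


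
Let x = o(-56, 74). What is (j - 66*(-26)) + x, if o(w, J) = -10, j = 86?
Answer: 1792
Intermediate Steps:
x = -10
(j - 66*(-26)) + x = (86 - 66*(-26)) - 10 = (86 + 1716) - 10 = 1802 - 10 = 1792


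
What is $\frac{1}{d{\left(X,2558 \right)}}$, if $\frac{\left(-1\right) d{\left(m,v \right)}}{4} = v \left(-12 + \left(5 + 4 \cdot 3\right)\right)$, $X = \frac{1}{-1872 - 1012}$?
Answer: $- \frac{1}{51160} \approx -1.9547 \cdot 10^{-5}$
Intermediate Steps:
$X = - \frac{1}{2884}$ ($X = \frac{1}{-2884} = - \frac{1}{2884} \approx -0.00034674$)
$d{\left(m,v \right)} = - 20 v$ ($d{\left(m,v \right)} = - 4 v \left(-12 + \left(5 + 4 \cdot 3\right)\right) = - 4 v \left(-12 + \left(5 + 12\right)\right) = - 4 v \left(-12 + 17\right) = - 4 v 5 = - 4 \cdot 5 v = - 20 v$)
$\frac{1}{d{\left(X,2558 \right)}} = \frac{1}{\left(-20\right) 2558} = \frac{1}{-51160} = - \frac{1}{51160}$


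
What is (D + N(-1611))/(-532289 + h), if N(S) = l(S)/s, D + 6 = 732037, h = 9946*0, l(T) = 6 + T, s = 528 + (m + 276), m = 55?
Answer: -628813024/457236251 ≈ -1.3752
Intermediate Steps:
s = 859 (s = 528 + (55 + 276) = 528 + 331 = 859)
h = 0
D = 732031 (D = -6 + 732037 = 732031)
N(S) = 6/859 + S/859 (N(S) = (6 + S)/859 = (6 + S)*(1/859) = 6/859 + S/859)
(D + N(-1611))/(-532289 + h) = (732031 + (6/859 + (1/859)*(-1611)))/(-532289 + 0) = (732031 + (6/859 - 1611/859))/(-532289) = (732031 - 1605/859)*(-1/532289) = (628813024/859)*(-1/532289) = -628813024/457236251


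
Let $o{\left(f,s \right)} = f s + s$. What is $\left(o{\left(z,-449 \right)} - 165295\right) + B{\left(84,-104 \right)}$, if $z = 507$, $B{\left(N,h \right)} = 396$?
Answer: $-392991$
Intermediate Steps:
$o{\left(f,s \right)} = s + f s$
$\left(o{\left(z,-449 \right)} - 165295\right) + B{\left(84,-104 \right)} = \left(- 449 \left(1 + 507\right) - 165295\right) + 396 = \left(\left(-449\right) 508 - 165295\right) + 396 = \left(-228092 - 165295\right) + 396 = -393387 + 396 = -392991$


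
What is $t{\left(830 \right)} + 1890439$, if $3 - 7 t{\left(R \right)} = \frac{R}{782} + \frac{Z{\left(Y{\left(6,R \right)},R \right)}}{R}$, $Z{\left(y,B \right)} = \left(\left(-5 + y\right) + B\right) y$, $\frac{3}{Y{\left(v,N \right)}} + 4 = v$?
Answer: $\frac{2454016757193}{1298120} \approx 1.8904 \cdot 10^{6}$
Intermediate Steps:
$Y{\left(v,N \right)} = \frac{3}{-4 + v}$
$Z{\left(y,B \right)} = y \left(-5 + B + y\right)$ ($Z{\left(y,B \right)} = \left(-5 + B + y\right) y = y \left(-5 + B + y\right)$)
$t{\left(R \right)} = \frac{3}{7} - \frac{R}{5474} - \frac{- \frac{21}{4} + \frac{3 R}{2}}{7 R}$ ($t{\left(R \right)} = \frac{3}{7} - \frac{\frac{R}{782} + \frac{\frac{3}{-4 + 6} \left(-5 + R + \frac{3}{-4 + 6}\right)}{R}}{7} = \frac{3}{7} - \frac{R \frac{1}{782} + \frac{\frac{3}{2} \left(-5 + R + \frac{3}{2}\right)}{R}}{7} = \frac{3}{7} - \frac{\frac{R}{782} + \frac{3 \cdot \frac{1}{2} \left(-5 + R + 3 \cdot \frac{1}{2}\right)}{R}}{7} = \frac{3}{7} - \frac{\frac{R}{782} + \frac{\frac{3}{2} \left(-5 + R + \frac{3}{2}\right)}{R}}{7} = \frac{3}{7} - \frac{\frac{R}{782} + \frac{\frac{3}{2} \left(- \frac{7}{2} + R\right)}{R}}{7} = \frac{3}{7} - \frac{\frac{R}{782} + \frac{- \frac{21}{4} + \frac{3 R}{2}}{R}}{7} = \frac{3}{7} - \left(\frac{R}{5474} + \frac{- \frac{21}{4} + \frac{3 R}{2}}{7 R}\right) = \frac{3}{7} - \frac{R}{5474} - \frac{- \frac{21}{4} + \frac{3 R}{2}}{7 R}$)
$t{\left(830 \right)} + 1890439 = \left(\frac{3}{14} - \frac{415}{2737} + \frac{3}{4 \cdot 830}\right) + 1890439 = \left(\frac{3}{14} - \frac{415}{2737} + \frac{3}{4} \cdot \frac{1}{830}\right) + 1890439 = \left(\frac{3}{14} - \frac{415}{2737} + \frac{3}{3320}\right) + 1890439 = \frac{82513}{1298120} + 1890439 = \frac{2454016757193}{1298120}$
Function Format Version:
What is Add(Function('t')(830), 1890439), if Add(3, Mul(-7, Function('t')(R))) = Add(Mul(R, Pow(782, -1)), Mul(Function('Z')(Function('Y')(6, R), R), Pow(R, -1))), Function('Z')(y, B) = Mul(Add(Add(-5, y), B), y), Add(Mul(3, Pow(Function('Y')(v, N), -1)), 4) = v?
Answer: Rational(2454016757193, 1298120) ≈ 1.8904e+6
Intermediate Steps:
Function('Y')(v, N) = Mul(3, Pow(Add(-4, v), -1))
Function('Z')(y, B) = Mul(y, Add(-5, B, y)) (Function('Z')(y, B) = Mul(Add(-5, B, y), y) = Mul(y, Add(-5, B, y)))
Function('t')(R) = Add(Rational(3, 7), Mul(Rational(-1, 5474), R), Mul(Rational(-1, 7), Pow(R, -1), Add(Rational(-21, 4), Mul(Rational(3, 2), R)))) (Function('t')(R) = Add(Rational(3, 7), Mul(Rational(-1, 7), Add(Mul(R, Pow(782, -1)), Mul(Mul(Mul(3, Pow(Add(-4, 6), -1)), Add(-5, R, Mul(3, Pow(Add(-4, 6), -1)))), Pow(R, -1))))) = Add(Rational(3, 7), Mul(Rational(-1, 7), Add(Mul(R, Rational(1, 782)), Mul(Mul(Mul(3, Pow(2, -1)), Add(-5, R, Mul(3, Pow(2, -1)))), Pow(R, -1))))) = Add(Rational(3, 7), Mul(Rational(-1, 7), Add(Mul(Rational(1, 782), R), Mul(Mul(Mul(3, Rational(1, 2)), Add(-5, R, Mul(3, Rational(1, 2)))), Pow(R, -1))))) = Add(Rational(3, 7), Mul(Rational(-1, 7), Add(Mul(Rational(1, 782), R), Mul(Mul(Rational(3, 2), Add(-5, R, Rational(3, 2))), Pow(R, -1))))) = Add(Rational(3, 7), Mul(Rational(-1, 7), Add(Mul(Rational(1, 782), R), Mul(Mul(Rational(3, 2), Add(Rational(-7, 2), R)), Pow(R, -1))))) = Add(Rational(3, 7), Mul(Rational(-1, 7), Add(Mul(Rational(1, 782), R), Mul(Add(Rational(-21, 4), Mul(Rational(3, 2), R)), Pow(R, -1))))) = Add(Rational(3, 7), Mul(Rational(-1, 7), Add(Mul(Rational(1, 782), R), Mul(Pow(R, -1), Add(Rational(-21, 4), Mul(Rational(3, 2), R)))))) = Add(Rational(3, 7), Add(Mul(Rational(-1, 5474), R), Mul(Rational(-1, 7), Pow(R, -1), Add(Rational(-21, 4), Mul(Rational(3, 2), R))))) = Add(Rational(3, 7), Mul(Rational(-1, 5474), R), Mul(Rational(-1, 7), Pow(R, -1), Add(Rational(-21, 4), Mul(Rational(3, 2), R)))))
Add(Function('t')(830), 1890439) = Add(Add(Rational(3, 14), Mul(Rational(-1, 5474), 830), Mul(Rational(3, 4), Pow(830, -1))), 1890439) = Add(Add(Rational(3, 14), Rational(-415, 2737), Mul(Rational(3, 4), Rational(1, 830))), 1890439) = Add(Add(Rational(3, 14), Rational(-415, 2737), Rational(3, 3320)), 1890439) = Add(Rational(82513, 1298120), 1890439) = Rational(2454016757193, 1298120)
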